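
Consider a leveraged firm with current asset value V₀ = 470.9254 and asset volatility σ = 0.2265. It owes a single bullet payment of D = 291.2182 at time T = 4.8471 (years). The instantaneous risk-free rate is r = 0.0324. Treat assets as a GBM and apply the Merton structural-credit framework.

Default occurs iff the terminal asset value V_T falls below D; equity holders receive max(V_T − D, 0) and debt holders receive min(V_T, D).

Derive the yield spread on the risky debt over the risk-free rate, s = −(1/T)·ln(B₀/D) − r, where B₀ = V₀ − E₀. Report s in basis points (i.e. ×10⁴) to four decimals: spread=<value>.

d₁ = [ln(V₀/D) + (r + σ²/2)T] / (σ√T)
   = [ln(470.9254/291.2182) + (0.0324 + 0.5·0.2265²)·4.8471] / (0.2265·√4.8471)
   = [0.480627 + 0.281380] / 0.498665 = 1.528092
d₂ = d₁ − σ√T = 1.528092 − 0.498665 = 1.029427
N(d₁) = 0.936755,  N(d₂) = 0.848360,  e^(−rT) = 0.854665
E₀ = V₀·N(d₁) − D·e^(−rT)·N(d₂)
   = 470.9254·0.936755 − 291.2182·0.854665·0.848360 = 229.990054
B₀ = V₀ − E₀ = 470.9254 − 229.990054 = 240.935346
spread = −(1/T)·ln(B₀/D) − r = −(1/4.8471)·ln(240.935346/291.2182) − 0.0324 = 0.00670466
in basis points: 0.00670466 × 10⁴ = 67.0466 bp

spread=67.0466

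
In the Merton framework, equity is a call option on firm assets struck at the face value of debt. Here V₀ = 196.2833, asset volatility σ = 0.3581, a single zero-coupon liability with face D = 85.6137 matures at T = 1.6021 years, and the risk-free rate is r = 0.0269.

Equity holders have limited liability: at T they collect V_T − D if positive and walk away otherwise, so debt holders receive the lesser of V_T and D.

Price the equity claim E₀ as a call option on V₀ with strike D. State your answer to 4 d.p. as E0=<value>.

E0=114.8637

d₁ = [ln(V₀/D) + (r + σ²/2)T] / (σ√T)
   = [ln(196.2833/85.6137) + (0.0269 + 0.5·0.3581²)·1.6021] / (0.3581·√1.6021)
   = [0.829714 + 0.145820] / 0.453262 = 2.152251
d₂ = d₁ − σ√T = 2.152251 − 0.453262 = 1.698990
N(d₁) = 0.984311,  N(d₂) = 0.955339,  e^(−rT) = 0.957819
E₀ = V₀·N(d₁) − D·e^(−rT)·N(d₂)
   = 196.2833·0.984311 − 85.6137·0.957819·0.955339 = 114.863704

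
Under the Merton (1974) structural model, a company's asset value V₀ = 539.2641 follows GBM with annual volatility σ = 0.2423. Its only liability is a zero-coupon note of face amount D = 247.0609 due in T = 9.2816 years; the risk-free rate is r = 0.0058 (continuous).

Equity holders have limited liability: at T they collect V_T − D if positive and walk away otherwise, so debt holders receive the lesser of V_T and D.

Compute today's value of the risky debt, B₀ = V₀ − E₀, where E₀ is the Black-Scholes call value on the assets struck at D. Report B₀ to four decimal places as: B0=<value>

B0=217.9122

d₁ = [ln(V₀/D) + (r + σ²/2)T] / (σ√T)
   = [ln(539.2641/247.0609) + (0.0058 + 0.5·0.2423²)·9.2816] / (0.2423·√9.2816)
   = [0.780571 + 0.326291] / 0.738184 = 1.499438
d₂ = d₁ − σ√T = 1.499438 − 0.738184 = 0.761254
N(d₁) = 0.933120,  N(d₂) = 0.776747,  e^(−rT) = 0.947590
E₀ = V₀·N(d₁) − D·e^(−rT)·N(d₂)
   = 539.2641·0.933120 − 247.0609·0.947590·0.776747 = 321.351908
B₀ = V₀ − E₀ = 539.2641 − 321.351908 = 217.912192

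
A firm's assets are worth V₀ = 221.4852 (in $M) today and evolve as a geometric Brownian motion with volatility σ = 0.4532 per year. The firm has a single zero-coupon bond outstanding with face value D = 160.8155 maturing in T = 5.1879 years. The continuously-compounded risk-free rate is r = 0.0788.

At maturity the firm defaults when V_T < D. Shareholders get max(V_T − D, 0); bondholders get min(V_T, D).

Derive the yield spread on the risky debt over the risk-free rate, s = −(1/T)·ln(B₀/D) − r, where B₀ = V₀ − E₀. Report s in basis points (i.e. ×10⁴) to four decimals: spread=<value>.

spread=418.0523

d₁ = [ln(V₀/D) + (r + σ²/2)T] / (σ√T)
   = [ln(221.4852/160.8155) + (0.0788 + 0.5·0.4532²)·5.1879] / (0.4532·√5.1879)
   = [0.320098 + 0.941579] / 1.032252 = 1.222256
d₂ = d₁ − σ√T = 1.222256 − 1.032252 = 0.190005
N(d₁) = 0.889195,  N(d₂) = 0.575347,  e^(−rT) = 0.664443
E₀ = V₀·N(d₁) − D·e^(−rT)·N(d₂)
   = 221.4852·0.889195 − 160.8155·0.664443·0.575347 = 135.466058
B₀ = V₀ − E₀ = 221.4852 − 135.466058 = 86.019142
spread = −(1/T)·ln(B₀/D) − r = −(1/5.1879)·ln(86.019142/160.8155) − 0.0788 = 0.04180523
in basis points: 0.04180523 × 10⁴ = 418.0523 bp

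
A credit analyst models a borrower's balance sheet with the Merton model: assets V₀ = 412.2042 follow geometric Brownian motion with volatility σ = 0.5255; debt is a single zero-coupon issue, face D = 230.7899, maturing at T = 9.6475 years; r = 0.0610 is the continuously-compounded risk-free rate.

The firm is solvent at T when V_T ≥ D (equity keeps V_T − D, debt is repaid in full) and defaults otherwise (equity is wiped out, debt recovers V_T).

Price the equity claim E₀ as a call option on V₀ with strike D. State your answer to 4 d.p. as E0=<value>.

E0=327.3854

d₁ = [ln(V₀/D) + (r + σ²/2)T] / (σ√T)
   = [ln(412.2042/230.7899) + (0.0610 + 0.5·0.5255²)·9.6475] / (0.5255·√9.6475)
   = [0.580011 + 1.920577] / 1.632225 = 1.532012
d₂ = d₁ − σ√T = 1.532012 − 1.632225 = -0.100214
N(d₁) = 0.937240,  N(d₂) = 0.460087,  e^(−rT) = 0.555161
E₀ = V₀·N(d₁) − D·e^(−rT)·N(d₂)
   = 412.2042·0.937240 − 230.7899·0.555161·0.460087 = 327.385433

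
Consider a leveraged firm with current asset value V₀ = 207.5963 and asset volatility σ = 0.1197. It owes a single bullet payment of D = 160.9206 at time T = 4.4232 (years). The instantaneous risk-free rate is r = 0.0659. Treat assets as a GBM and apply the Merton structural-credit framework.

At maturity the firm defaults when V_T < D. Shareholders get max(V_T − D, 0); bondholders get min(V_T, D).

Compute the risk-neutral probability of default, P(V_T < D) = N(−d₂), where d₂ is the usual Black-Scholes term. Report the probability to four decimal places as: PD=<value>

PD=0.0205

d₁ = [ln(V₀/D) + (r + σ²/2)T] / (σ√T)
   = [ln(207.5963/160.9206) + (0.0659 + 0.5·0.1197²)·4.4232] / (0.1197·√4.4232)
   = [0.254684 + 0.323177] / 0.251746 = 2.295414
d₂ = d₁ − σ√T = 2.295414 − 0.251746 = 2.043668
risk-neutral PD = N(−d₂) = N(-2.043668) = 0.020493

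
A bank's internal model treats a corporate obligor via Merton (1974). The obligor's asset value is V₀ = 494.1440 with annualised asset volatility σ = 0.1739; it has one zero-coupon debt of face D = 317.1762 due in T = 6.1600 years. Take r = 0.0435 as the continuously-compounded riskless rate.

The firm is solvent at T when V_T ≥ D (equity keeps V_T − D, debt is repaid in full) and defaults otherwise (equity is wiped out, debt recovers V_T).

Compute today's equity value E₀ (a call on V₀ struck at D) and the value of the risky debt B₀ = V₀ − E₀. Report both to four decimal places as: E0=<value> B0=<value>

E0=254.5688 B0=239.5752

d₁ = [ln(V₀/D) + (r + σ²/2)T] / (σ√T)
   = [ln(494.1440/317.1762) + (0.0435 + 0.5·0.1739²)·6.1600] / (0.1739·√6.1600)
   = [0.443370 + 0.361103] / 0.431608 = 1.863894
d₂ = d₁ − σ√T = 1.863894 − 0.431608 = 1.432286
N(d₁) = 0.968832,  N(d₂) = 0.923969,  e^(−rT) = 0.764938
E₀ = V₀·N(d₁) − D·e^(−rT)·N(d₂)
   = 494.1440·0.968832 − 317.1762·0.764938·0.923969 = 254.568800
B₀ = V₀ − E₀ = 494.1440 − 254.568800 = 239.575200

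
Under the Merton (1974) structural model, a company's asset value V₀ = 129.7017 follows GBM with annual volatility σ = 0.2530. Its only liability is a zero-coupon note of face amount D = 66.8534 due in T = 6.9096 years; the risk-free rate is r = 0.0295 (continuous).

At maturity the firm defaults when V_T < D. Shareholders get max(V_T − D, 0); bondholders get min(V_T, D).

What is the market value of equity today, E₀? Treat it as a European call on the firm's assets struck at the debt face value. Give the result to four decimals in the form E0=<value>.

E0=77.6112

d₁ = [ln(V₀/D) + (r + σ²/2)T] / (σ√T)
   = [ln(129.7017/66.8534) + (0.0295 + 0.5·0.2530²)·6.9096] / (0.2530·√6.9096)
   = [0.662735 + 0.424971] / 0.665039 = 1.635554
d₂ = d₁ − σ√T = 1.635554 − 0.665039 = 0.970515
N(d₁) = 0.949033,  N(d₂) = 0.834105,  e^(−rT) = 0.815598
E₀ = V₀·N(d₁) − D·e^(−rT)·N(d₂)
   = 129.7017·0.949033 − 66.8534·0.815598·0.834105 = 77.611240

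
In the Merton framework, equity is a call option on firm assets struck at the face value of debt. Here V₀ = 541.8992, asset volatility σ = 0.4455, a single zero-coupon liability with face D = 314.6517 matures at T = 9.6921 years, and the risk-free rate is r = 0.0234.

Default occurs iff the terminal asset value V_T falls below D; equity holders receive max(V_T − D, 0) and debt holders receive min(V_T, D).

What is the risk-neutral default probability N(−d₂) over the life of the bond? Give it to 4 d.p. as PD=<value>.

d₁ = [ln(V₀/D) + (r + σ²/2)T] / (σ√T)
   = [ln(541.8992/314.6517) + (0.0234 + 0.5·0.4455²)·9.6921] / (0.4455·√9.6921)
   = [0.543614 + 1.188592] / 1.386937 = 1.248943
d₂ = d₁ − σ√T = 1.248943 − 1.386937 = -0.137993
risk-neutral PD = N(−d₂) = N(0.137993) = 0.554877

PD=0.5549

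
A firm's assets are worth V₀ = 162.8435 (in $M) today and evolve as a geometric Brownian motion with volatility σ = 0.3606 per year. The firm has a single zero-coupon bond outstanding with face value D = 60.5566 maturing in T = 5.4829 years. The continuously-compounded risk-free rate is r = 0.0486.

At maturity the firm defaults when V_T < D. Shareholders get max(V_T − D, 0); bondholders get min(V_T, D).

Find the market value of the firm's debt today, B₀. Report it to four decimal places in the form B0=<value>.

d₁ = [ln(V₀/D) + (r + σ²/2)T] / (σ√T)
   = [ln(162.8435/60.5566) + (0.0486 + 0.5·0.3606²)·5.4829] / (0.3606·√5.4829)
   = [0.989211 + 0.622946] / 0.844366 = 1.909310
d₂ = d₁ − σ√T = 1.909310 − 0.844366 = 1.064944
N(d₁) = 0.971889,  N(d₂) = 0.856549,  e^(−rT) = 0.766080
E₀ = V₀·N(d₁) − D·e^(−rT)·N(d₂)
   = 162.8435·0.971889 − 60.5566·0.766080·0.856549 = 118.529458
B₀ = V₀ − E₀ = 162.8435 − 118.529458 = 44.314042

B0=44.3140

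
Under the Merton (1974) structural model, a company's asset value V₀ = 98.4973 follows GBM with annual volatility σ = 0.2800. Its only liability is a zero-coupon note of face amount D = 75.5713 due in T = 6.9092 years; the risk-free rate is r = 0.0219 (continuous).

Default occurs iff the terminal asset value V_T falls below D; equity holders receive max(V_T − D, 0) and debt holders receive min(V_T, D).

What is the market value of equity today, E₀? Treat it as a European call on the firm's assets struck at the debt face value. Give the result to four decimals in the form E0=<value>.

d₁ = [ln(V₀/D) + (r + σ²/2)T] / (σ√T)
   = [ln(98.4973/75.5713) + (0.0219 + 0.5·0.2800²)·6.9092] / (0.2800·√6.9092)
   = [0.264953 + 0.422152] / 0.735990 = 0.933579
d₂ = d₁ − σ√T = 0.933579 − 0.735990 = 0.197589
N(d₁) = 0.824739,  N(d₂) = 0.578317,  e^(−rT) = 0.859580
E₀ = V₀·N(d₁) − D·e^(−rT)·N(d₂)
   = 98.4973·0.824739 − 75.5713·0.859580·0.578317 = 43.667405

E0=43.6674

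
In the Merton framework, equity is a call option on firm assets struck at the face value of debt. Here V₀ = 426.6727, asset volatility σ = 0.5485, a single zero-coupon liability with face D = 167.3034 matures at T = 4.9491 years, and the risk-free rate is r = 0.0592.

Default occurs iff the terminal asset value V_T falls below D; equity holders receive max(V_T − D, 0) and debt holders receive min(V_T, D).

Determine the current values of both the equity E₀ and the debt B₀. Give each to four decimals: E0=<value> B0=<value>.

E0=322.4277 B0=104.2450

d₁ = [ln(V₀/D) + (r + σ²/2)T] / (σ√T)
   = [ln(426.6727/167.3034) + (0.0592 + 0.5·0.5485²)·4.9491] / (0.5485·√4.9491)
   = [0.936208 + 1.037461] / 1.220225 = 1.617464
d₂ = d₁ − σ√T = 1.617464 − 1.220225 = 0.397239
N(d₁) = 0.947111,  N(d₂) = 0.654404,  e^(−rT) = 0.746032
E₀ = V₀·N(d₁) − D·e^(−rT)·N(d₂)
   = 426.6727·0.947111 − 167.3034·0.746032·0.654404 = 322.427719
B₀ = V₀ − E₀ = 426.6727 − 322.427719 = 104.244981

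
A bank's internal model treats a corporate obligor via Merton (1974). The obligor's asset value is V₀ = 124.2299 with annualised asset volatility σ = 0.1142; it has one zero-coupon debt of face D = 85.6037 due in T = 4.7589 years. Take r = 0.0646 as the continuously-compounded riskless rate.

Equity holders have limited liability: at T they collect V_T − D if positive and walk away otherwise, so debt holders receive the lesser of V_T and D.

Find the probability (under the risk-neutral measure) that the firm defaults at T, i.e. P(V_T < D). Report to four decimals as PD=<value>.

d₁ = [ln(V₀/D) + (r + σ²/2)T] / (σ√T)
   = [ln(124.2299/85.6037) + (0.0646 + 0.5·0.1142²)·4.7589] / (0.1142·√4.7589)
   = [0.372405 + 0.338457] / 0.249126 = 2.853422
d₂ = d₁ − σ√T = 2.853422 − 0.249126 = 2.604296
risk-neutral PD = N(−d₂) = N(-2.604296) = 0.004603

PD=0.0046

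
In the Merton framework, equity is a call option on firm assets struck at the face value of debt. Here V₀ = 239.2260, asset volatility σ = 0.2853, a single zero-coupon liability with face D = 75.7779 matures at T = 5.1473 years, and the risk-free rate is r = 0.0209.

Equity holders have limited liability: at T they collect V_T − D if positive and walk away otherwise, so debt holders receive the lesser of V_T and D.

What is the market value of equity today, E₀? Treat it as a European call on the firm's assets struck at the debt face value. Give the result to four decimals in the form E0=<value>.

E0=171.9617

d₁ = [ln(V₀/D) + (r + σ²/2)T] / (σ√T)
   = [ln(239.2260/75.7779) + (0.0209 + 0.5·0.2853²)·5.1473] / (0.2853·√5.1473)
   = [1.149602 + 0.317064] / 0.647279 = 2.265894
d₂ = d₁ − σ√T = 2.265894 − 0.647279 = 1.618615
N(d₁) = 0.988271,  N(d₂) = 0.947235,  e^(−rT) = 0.898006
E₀ = V₀·N(d₁) − D·e^(−rT)·N(d₂)
   = 239.2260·0.988271 − 75.7779·0.898006·0.947235 = 171.961737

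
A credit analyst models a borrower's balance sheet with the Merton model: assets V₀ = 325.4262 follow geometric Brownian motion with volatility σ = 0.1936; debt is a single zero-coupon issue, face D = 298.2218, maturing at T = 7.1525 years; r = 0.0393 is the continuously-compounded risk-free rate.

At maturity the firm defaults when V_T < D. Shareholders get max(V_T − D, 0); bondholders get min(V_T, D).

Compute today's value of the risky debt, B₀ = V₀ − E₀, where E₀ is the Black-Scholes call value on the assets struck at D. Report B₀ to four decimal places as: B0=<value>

d₁ = [ln(V₀/D) + (r + σ²/2)T] / (σ√T)
   = [ln(325.4262/298.2218) + (0.0393 + 0.5·0.1936²)·7.1525] / (0.1936·√7.1525)
   = [0.087298 + 0.415135] / 0.517767 = 0.970384
d₂ = d₁ − σ√T = 0.970384 − 0.517767 = 0.452617
N(d₁) = 0.834072,  N(d₂) = 0.674588,  e^(−rT) = 0.754958
E₀ = V₀·N(d₁) − D·e^(−rT)·N(d₂)
   = 325.4262·0.834072 − 298.2218·0.754958·0.674588 = 119.549022
B₀ = V₀ − E₀ = 325.4262 − 119.549022 = 205.877178

B0=205.8772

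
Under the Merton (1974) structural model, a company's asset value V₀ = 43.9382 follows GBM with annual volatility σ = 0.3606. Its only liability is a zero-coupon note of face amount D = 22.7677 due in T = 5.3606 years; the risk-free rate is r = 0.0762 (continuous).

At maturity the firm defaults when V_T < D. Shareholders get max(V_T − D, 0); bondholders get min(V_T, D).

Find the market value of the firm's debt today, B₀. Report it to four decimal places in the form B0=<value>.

B0=14.1628

d₁ = [ln(V₀/D) + (r + σ²/2)T] / (σ√T)
   = [ln(43.9382/22.7677) + (0.0762 + 0.5·0.3606²)·5.3606] / (0.3606·√5.3606)
   = [0.657441 + 0.757003] / 0.834896 = 1.694157
d₂ = d₁ − σ√T = 1.694157 − 0.834896 = 0.859260
N(d₁) = 0.954882,  N(d₂) = 0.804902,  e^(−rT) = 0.664661
E₀ = V₀·N(d₁) − D·e^(−rT)·N(d₂)
   = 43.9382·0.954882 − 22.7677·0.664661·0.804902 = 29.775385
B₀ = V₀ − E₀ = 43.9382 − 29.775385 = 14.162815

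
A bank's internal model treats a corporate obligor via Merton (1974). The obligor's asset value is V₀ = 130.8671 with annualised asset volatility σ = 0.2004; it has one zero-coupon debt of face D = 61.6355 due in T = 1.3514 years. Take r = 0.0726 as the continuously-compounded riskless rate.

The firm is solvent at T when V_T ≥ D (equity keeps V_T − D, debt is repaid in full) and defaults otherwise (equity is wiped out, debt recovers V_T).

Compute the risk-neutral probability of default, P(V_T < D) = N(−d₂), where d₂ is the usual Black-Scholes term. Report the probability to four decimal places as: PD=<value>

PD=0.0002

d₁ = [ln(V₀/D) + (r + σ²/2)T] / (σ√T)
   = [ln(130.8671/61.6355) + (0.0726 + 0.5·0.2004²)·1.3514] / (0.2004·√1.3514)
   = [0.752944 + 0.125248] / 0.232964 = 3.769640
d₂ = d₁ − σ√T = 3.769640 − 0.232964 = 3.536676
risk-neutral PD = N(−d₂) = N(-3.536676) = 0.000203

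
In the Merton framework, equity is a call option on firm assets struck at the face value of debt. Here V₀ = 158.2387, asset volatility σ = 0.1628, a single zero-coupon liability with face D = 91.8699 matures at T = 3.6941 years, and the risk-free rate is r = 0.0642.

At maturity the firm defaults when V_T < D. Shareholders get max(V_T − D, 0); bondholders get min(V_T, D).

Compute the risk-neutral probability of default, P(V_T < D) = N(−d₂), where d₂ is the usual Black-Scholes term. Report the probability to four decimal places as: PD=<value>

d₁ = [ln(V₀/D) + (r + σ²/2)T] / (σ√T)
   = [ln(158.2387/91.8699) + (0.0642 + 0.5·0.1628²)·3.6941] / (0.1628·√3.6941)
   = [0.543731 + 0.286115] / 0.312902 = 2.652094
d₂ = d₁ − σ√T = 2.652094 − 0.312902 = 2.339192
risk-neutral PD = N(−d₂) = N(-2.339192) = 0.009663

PD=0.0097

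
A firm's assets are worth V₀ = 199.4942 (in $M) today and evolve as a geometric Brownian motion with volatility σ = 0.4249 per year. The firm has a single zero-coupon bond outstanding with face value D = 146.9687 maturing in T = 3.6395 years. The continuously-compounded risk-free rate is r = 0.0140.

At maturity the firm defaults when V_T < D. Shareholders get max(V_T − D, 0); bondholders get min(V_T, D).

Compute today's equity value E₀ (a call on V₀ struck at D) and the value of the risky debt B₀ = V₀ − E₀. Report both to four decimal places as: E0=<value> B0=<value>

E0=88.0336 B0=111.4606

d₁ = [ln(V₀/D) + (r + σ²/2)T] / (σ√T)
   = [ln(199.4942/146.9687) + (0.0140 + 0.5·0.4249²)·3.6395] / (0.4249·√3.6395)
   = [0.305566 + 0.379491] / 0.810602 = 0.845120
d₂ = d₁ − σ√T = 0.845120 − 0.810602 = 0.034519
N(d₁) = 0.800978,  N(d₂) = 0.513768,  e^(−rT) = 0.950323
E₀ = V₀·N(d₁) − D·e^(−rT)·N(d₂)
   = 199.4942·0.800978 − 146.9687·0.950323·0.513768 = 88.033641
B₀ = V₀ − E₀ = 199.4942 − 88.033641 = 111.460559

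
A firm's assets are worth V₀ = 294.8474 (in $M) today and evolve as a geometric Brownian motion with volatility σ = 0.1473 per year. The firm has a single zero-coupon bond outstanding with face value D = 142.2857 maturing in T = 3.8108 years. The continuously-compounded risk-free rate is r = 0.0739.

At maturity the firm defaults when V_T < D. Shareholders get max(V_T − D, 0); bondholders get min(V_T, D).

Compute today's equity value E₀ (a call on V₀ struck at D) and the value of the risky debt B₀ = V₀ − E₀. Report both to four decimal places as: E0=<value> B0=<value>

E0=187.4869 B0=107.3605

d₁ = [ln(V₀/D) + (r + σ²/2)T] / (σ√T)
   = [ln(294.8474/142.2857) + (0.0739 + 0.5·0.1473²)·3.8108] / (0.1473·√3.8108)
   = [0.728621 + 0.322960] / 0.287548 = 3.657059
d₂ = d₁ − σ√T = 3.657059 − 0.287548 = 3.369510
N(d₁) = 0.999872,  N(d₂) = 0.999623,  e^(−rT) = 0.754562
E₀ = V₀·N(d₁) − D·e^(−rT)·N(d₂)
   = 294.8474·0.999872 − 142.2857·0.754562·0.999623 = 187.486860
B₀ = V₀ − E₀ = 294.8474 − 187.486860 = 107.360540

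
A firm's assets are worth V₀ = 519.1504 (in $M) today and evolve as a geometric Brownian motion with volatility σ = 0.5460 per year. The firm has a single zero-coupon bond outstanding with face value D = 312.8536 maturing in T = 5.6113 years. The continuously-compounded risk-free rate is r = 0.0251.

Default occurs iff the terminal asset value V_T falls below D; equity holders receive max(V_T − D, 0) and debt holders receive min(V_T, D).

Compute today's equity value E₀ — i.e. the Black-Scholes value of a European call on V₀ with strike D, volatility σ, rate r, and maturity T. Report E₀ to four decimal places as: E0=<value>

E0=333.8342

d₁ = [ln(V₀/D) + (r + σ²/2)T] / (σ√T)
   = [ln(519.1504/312.8536) + (0.0251 + 0.5·0.5460²)·5.6113] / (0.5460·√5.6113)
   = [0.506458 + 0.977253] / 1.293375 = 1.147163
d₂ = d₁ − σ√T = 1.147163 − 1.293375 = -0.146212
N(d₁) = 0.874343,  N(d₂) = 0.441877,  e^(−rT) = 0.868625
E₀ = V₀·N(d₁) − D·e^(−rT)·N(d₂)
   = 519.1504·0.874343 − 312.8536·0.868625·0.441877 = 333.834243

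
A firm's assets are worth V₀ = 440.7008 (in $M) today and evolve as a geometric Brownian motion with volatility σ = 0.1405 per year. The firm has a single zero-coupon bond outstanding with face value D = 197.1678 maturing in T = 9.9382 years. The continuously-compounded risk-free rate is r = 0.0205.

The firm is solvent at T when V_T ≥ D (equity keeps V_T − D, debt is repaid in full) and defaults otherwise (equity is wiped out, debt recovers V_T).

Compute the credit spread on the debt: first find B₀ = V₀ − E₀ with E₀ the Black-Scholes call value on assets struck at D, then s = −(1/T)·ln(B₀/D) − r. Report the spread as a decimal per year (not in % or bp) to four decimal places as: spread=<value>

d₁ = [ln(V₀/D) + (r + σ²/2)T] / (σ√T)
   = [ln(440.7008/197.1678) + (0.0205 + 0.5·0.1405²)·9.9382] / (0.1405·√9.9382)
   = [0.804311 + 0.301824] / 0.442925 = 2.497343
d₂ = d₁ − σ√T = 2.497343 − 0.442925 = 2.054418
N(d₁) = 0.993744,  N(d₂) = 0.980032,  e^(−rT) = 0.815680
E₀ = V₀·N(d₁) − D·e^(−rT)·N(d₂)
   = 440.7008·0.993744 − 197.1678·0.815680·0.980032 = 280.329072
B₀ = V₀ − E₀ = 440.7008 − 280.329072 = 160.371728
spread = −(1/T)·ln(B₀/D) − r = −(1/9.9382)·ln(160.371728/197.1678) − 0.0205 = 0.00028452

spread=0.0003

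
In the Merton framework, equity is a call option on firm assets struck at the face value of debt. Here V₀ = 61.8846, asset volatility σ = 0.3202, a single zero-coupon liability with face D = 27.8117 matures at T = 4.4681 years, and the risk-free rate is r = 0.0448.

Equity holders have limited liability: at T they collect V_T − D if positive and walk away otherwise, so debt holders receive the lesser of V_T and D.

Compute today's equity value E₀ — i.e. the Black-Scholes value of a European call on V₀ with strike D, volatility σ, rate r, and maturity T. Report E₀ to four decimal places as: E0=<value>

E0=39.8703

d₁ = [ln(V₀/D) + (r + σ²/2)T] / (σ√T)
   = [ln(61.8846/27.8117) + (0.0448 + 0.5·0.3202²)·4.4681] / (0.3202·√4.4681)
   = [0.799815 + 0.429224] / 0.676835 = 1.815861
d₂ = d₁ − σ√T = 1.815861 − 0.676835 = 1.139026
N(d₁) = 0.965304,  N(d₂) = 0.872654,  e^(−rT) = 0.818591
E₀ = V₀·N(d₁) − D·e^(−rT)·N(d₂)
   = 61.8846·0.965304 − 27.8117·0.818591·0.872654 = 39.870272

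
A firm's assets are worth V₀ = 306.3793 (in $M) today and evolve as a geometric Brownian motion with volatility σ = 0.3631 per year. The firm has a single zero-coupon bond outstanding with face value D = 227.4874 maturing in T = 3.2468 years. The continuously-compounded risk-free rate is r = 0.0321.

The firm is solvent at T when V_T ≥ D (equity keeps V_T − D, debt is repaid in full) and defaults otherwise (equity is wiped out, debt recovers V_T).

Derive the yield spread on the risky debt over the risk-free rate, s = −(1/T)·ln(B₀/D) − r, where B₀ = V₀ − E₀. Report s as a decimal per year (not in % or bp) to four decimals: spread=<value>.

d₁ = [ln(V₀/D) + (r + σ²/2)T] / (σ√T)
   = [ln(306.3793/227.4874) + (0.0321 + 0.5·0.3631²)·3.2468] / (0.3631·√3.2468)
   = [0.297729 + 0.318254] / 0.654265 = 0.941488
d₂ = d₁ − σ√T = 0.941488 − 0.654265 = 0.287222
N(d₁) = 0.826773,  N(d₂) = 0.613029,  e^(−rT) = 0.901025
E₀ = V₀·N(d₁) − D·e^(−rT)·N(d₂)
   = 306.3793·0.826773 − 227.4874·0.901025·0.613029 = 127.652322
B₀ = V₀ − E₀ = 306.3793 − 127.652322 = 178.726978
spread = −(1/T)·ln(B₀/D) − r = −(1/3.2468)·ln(178.726978/227.4874) − 0.0321 = 0.04219946

spread=0.0422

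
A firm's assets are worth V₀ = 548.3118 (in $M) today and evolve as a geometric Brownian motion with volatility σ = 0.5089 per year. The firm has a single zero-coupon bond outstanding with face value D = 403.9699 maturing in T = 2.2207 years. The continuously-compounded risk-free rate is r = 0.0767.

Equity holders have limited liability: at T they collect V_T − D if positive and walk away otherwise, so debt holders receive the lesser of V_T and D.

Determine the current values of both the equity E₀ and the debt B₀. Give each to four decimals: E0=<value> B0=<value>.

d₁ = [ln(V₀/D) + (r + σ²/2)T] / (σ√T)
   = [ln(548.3118/403.9699) + (0.0767 + 0.5·0.5089²)·2.2207] / (0.5089·√2.2207)
   = [0.305504 + 0.457885] / 0.758363 = 1.006627
d₂ = d₁ − σ√T = 1.006627 − 0.758363 = 0.248263
N(d₁) = 0.842943,  N(d₂) = 0.598035,  e^(−rT) = 0.843388
E₀ = V₀·N(d₁) − D·e^(−rT)·N(d₂)
   = 548.3118·0.842943 − 403.9699·0.843388·0.598035 = 258.443030
B₀ = V₀ − E₀ = 548.3118 − 258.443030 = 289.868770

E0=258.4430 B0=289.8688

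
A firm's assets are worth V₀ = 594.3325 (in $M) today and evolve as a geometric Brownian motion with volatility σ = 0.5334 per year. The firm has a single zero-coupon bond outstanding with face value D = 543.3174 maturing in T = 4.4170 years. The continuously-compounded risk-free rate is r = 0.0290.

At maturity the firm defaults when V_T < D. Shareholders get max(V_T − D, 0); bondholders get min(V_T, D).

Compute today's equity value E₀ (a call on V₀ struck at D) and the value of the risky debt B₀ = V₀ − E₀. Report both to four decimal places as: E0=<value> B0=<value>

E0=289.8073 B0=304.5252

d₁ = [ln(V₀/D) + (r + σ²/2)T] / (σ√T)
   = [ln(594.3325/543.3174) + (0.0290 + 0.5·0.5334²)·4.4170] / (0.5334·√4.4170)
   = [0.089745 + 0.756446] / 1.121029 = 0.754834
d₂ = d₁ − σ√T = 0.754834 − 1.121029 = -0.366194
N(d₁) = 0.774826,  N(d₂) = 0.357110,  e^(−rT) = 0.879772
E₀ = V₀·N(d₁) − D·e^(−rT)·N(d₂)
   = 594.3325·0.774826 − 543.3174·0.879772·0.357110 = 289.807273
B₀ = V₀ − E₀ = 594.3325 − 289.807273 = 304.525227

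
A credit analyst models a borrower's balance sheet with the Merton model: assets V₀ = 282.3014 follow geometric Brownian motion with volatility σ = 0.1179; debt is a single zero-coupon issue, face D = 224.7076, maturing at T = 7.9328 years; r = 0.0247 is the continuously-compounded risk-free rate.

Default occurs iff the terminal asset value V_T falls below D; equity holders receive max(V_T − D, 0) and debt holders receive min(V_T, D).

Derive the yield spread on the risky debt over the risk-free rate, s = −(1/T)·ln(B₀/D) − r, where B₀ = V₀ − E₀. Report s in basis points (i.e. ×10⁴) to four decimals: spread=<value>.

spread=24.7336

d₁ = [ln(V₀/D) + (r + σ²/2)T] / (σ√T)
   = [ln(282.3014/224.7076) + (0.0247 + 0.5·0.1179²)·7.9328] / (0.1179·√7.9328)
   = [0.228175 + 0.251075] / 0.332068 = 1.443229
d₂ = d₁ − σ√T = 1.443229 − 0.332068 = 1.111160
N(d₁) = 0.925522,  N(d₂) = 0.866750,  e^(−rT) = 0.822061
E₀ = V₀·N(d₁) − D·e^(−rT)·N(d₂)
   = 282.3014·0.925522 − 224.7076·0.822061·0.866750 = 101.167024
B₀ = V₀ − E₀ = 282.3014 − 101.167024 = 181.134376
spread = −(1/T)·ln(B₀/D) − r = −(1/7.9328)·ln(181.134376/224.7076) − 0.0247 = 0.00247336
in basis points: 0.00247336 × 10⁴ = 24.7336 bp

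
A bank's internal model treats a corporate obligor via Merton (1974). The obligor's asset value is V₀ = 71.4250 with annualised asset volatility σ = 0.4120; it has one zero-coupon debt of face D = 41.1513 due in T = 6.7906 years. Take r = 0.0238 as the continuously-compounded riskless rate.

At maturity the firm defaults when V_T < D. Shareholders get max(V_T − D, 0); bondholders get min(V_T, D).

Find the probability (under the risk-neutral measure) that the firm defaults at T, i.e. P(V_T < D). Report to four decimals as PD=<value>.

PD=0.4493

d₁ = [ln(V₀/D) + (r + σ²/2)T] / (σ√T)
   = [ln(71.4250/41.1513) + (0.0238 + 0.5·0.4120²)·6.7906] / (0.4120·√6.7906)
   = [0.551392 + 0.737948] / 1.073622 = 1.200926
d₂ = d₁ − σ√T = 1.200926 − 1.073622 = 0.127305
risk-neutral PD = N(−d₂) = N(-0.127305) = 0.449350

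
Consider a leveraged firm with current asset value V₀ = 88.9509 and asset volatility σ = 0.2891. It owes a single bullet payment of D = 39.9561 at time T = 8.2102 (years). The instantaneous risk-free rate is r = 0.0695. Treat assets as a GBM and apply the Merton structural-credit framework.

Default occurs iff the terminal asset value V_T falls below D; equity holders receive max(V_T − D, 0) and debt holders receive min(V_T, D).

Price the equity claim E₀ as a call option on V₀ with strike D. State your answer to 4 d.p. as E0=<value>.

E0=67.0788

d₁ = [ln(V₀/D) + (r + σ²/2)T] / (σ√T)
   = [ln(88.9509/39.9561) + (0.0695 + 0.5·0.2891²)·8.2102] / (0.2891·√8.2102)
   = [0.800303 + 0.913708] / 0.828371 = 2.069135
d₂ = d₁ − σ√T = 2.069135 − 0.828371 = 1.240764
N(d₁) = 0.980733,  N(d₂) = 0.892653,  e^(−rT) = 0.565181
E₀ = V₀·N(d₁) − D·e^(−rT)·N(d₂)
   = 88.9509·0.980733 − 39.9561·0.565181·0.892653 = 67.078818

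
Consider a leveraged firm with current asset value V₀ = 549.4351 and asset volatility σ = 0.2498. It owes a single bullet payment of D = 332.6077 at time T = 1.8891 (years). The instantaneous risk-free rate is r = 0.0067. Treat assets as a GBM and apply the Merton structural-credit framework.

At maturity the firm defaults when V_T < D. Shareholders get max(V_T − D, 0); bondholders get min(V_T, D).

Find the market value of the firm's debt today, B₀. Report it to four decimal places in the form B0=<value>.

B0=324.1836

d₁ = [ln(V₀/D) + (r + σ²/2)T] / (σ√T)
   = [ln(549.4351/332.6077) + (0.0067 + 0.5·0.2498²)·1.8891] / (0.2498·√1.8891)
   = [0.501927 + 0.071597] / 0.343336 = 1.670443
d₂ = d₁ − σ√T = 1.670443 − 0.343336 = 1.327106
N(d₁) = 0.952584,  N(d₂) = 0.907763,  e^(−rT) = 0.987423
E₀ = V₀·N(d₁) − D·e^(−rT)·N(d₂)
   = 549.4351·0.952584 − 332.6077·0.987423·0.907763 = 225.251522
B₀ = V₀ − E₀ = 549.4351 − 225.251522 = 324.183578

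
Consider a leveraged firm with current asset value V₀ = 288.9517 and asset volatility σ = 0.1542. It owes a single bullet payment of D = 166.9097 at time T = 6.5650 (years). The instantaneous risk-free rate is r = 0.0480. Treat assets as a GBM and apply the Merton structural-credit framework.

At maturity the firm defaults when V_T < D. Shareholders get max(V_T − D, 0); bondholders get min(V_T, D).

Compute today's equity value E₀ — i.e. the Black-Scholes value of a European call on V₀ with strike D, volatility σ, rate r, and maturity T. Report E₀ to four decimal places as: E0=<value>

d₁ = [ln(V₀/D) + (r + σ²/2)T] / (σ√T)
   = [ln(288.9517/166.9097) + (0.0480 + 0.5·0.1542²)·6.5650] / (0.1542·√6.5650)
   = [0.548807 + 0.393170] / 0.395095 = 2.384177
d₂ = d₁ − σ√T = 2.384177 − 0.395095 = 1.989081
N(d₁) = 0.991441,  N(d₂) = 0.976654,  e^(−rT) = 0.729701
E₀ = V₀·N(d₁) − D·e^(−rT)·N(d₂)
   = 288.9517·0.991441 − 166.9097·0.729701·0.976654 = 167.527847

E0=167.5278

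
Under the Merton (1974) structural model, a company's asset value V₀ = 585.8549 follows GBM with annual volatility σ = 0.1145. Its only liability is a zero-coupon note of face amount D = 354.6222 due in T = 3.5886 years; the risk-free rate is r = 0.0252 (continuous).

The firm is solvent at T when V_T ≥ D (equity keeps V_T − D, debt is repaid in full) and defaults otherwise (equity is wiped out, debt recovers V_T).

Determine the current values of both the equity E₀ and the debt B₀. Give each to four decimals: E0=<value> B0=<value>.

d₁ = [ln(V₀/D) + (r + σ²/2)T] / (σ√T)
   = [ln(585.8549/354.6222) + (0.0252 + 0.5·0.1145²)·3.5886] / (0.1145·√3.5886)
   = [0.502019 + 0.113956] / 0.216904 = 2.839851
d₂ = d₁ − σ√T = 2.839851 − 0.216904 = 2.622946
N(d₁) = 0.997743,  N(d₂) = 0.995641,  e^(−rT) = 0.913536
E₀ = V₀·N(d₁) − D·e^(−rT)·N(d₂)
   = 585.8549·0.997743 − 354.6222·0.913536·0.995641 = 261.984737
B₀ = V₀ − E₀ = 585.8549 − 261.984737 = 323.870163

E0=261.9847 B0=323.8702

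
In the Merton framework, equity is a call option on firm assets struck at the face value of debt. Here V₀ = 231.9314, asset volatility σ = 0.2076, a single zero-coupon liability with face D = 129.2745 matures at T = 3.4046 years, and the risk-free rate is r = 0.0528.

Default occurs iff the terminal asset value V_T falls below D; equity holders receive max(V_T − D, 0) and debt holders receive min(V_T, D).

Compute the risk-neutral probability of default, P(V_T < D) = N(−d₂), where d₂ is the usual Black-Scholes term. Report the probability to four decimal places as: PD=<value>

PD=0.0356

d₁ = [ln(V₀/D) + (r + σ²/2)T] / (σ√T)
   = [ln(231.9314/129.2745) + (0.0528 + 0.5·0.2076²)·3.4046] / (0.2076·√3.4046)
   = [0.584504 + 0.253128] / 0.383054 = 2.186718
d₂ = d₁ − σ√T = 2.186718 − 0.383054 = 1.803664
risk-neutral PD = N(−d₂) = N(-1.803664) = 0.035642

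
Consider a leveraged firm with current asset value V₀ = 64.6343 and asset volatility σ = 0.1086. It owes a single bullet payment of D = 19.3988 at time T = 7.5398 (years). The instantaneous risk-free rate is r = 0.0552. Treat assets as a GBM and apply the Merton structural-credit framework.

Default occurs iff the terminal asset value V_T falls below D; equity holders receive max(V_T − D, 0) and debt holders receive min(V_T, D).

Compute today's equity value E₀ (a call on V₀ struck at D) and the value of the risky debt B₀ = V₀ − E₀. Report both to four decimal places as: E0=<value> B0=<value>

d₁ = [ln(V₀/D) + (r + σ²/2)T] / (σ√T)
   = [ln(64.6343/19.3988) + (0.0552 + 0.5·0.1086²)·7.5398] / (0.1086·√7.5398)
   = [1.203534 + 0.460659] / 0.298201 = 5.580768
d₂ = d₁ − σ√T = 5.580768 − 0.298201 = 5.282566
N(d₁) = 1.000000,  N(d₂) = 1.000000,  e^(−rT) = 0.659550
E₀ = V₀·N(d₁) − D·e^(−rT)·N(d₂)
   = 64.6343·1.000000 − 19.3988·0.659550·1.000000 = 51.839815
B₀ = V₀ − E₀ = 64.6343 − 51.839815 = 12.794485

E0=51.8398 B0=12.7945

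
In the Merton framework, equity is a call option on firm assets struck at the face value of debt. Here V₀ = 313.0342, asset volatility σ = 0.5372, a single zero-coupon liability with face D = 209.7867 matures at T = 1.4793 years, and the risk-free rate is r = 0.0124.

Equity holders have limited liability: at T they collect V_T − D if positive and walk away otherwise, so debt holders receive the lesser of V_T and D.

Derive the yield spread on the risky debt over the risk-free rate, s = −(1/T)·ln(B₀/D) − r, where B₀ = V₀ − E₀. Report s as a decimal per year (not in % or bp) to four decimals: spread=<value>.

spread=0.0891

d₁ = [ln(V₀/D) + (r + σ²/2)T] / (σ√T)
   = [ln(313.0342/209.7867) + (0.0124 + 0.5·0.5372²)·1.4793] / (0.5372·√1.4793)
   = [0.400221 + 0.231794] / 0.653377 = 0.967305
d₂ = d₁ − σ√T = 0.967305 − 0.653377 = 0.313928
N(d₁) = 0.833304,  N(d₂) = 0.623212,  e^(−rT) = 0.981824
E₀ = V₀·N(d₁) − D·e^(−rT)·N(d₂)
   = 313.0342·0.833304 − 209.7867·0.981824·0.623212 = 132.487506
B₀ = V₀ − E₀ = 313.0342 − 132.487506 = 180.546694
spread = −(1/T)·ln(B₀/D) − r = −(1/1.4793)·ln(180.546694/209.7867) − 0.0124 = 0.08906817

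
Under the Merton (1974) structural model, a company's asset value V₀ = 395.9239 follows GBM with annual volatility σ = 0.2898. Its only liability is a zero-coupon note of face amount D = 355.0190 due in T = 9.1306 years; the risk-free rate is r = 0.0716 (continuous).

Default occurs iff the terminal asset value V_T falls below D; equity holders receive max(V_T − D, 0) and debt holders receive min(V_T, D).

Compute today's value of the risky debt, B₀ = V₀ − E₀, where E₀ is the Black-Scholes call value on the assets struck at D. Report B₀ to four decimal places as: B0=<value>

B0=160.9870

d₁ = [ln(V₀/D) + (r + σ²/2)T] / (σ√T)
   = [ln(395.9239/355.0190) + (0.0716 + 0.5·0.2898²)·9.1306] / (0.2898·√9.1306)
   = [0.109051 + 1.037163] / 0.875685 = 1.308934
d₂ = d₁ − σ√T = 1.308934 − 0.875685 = 0.433249
N(d₁) = 0.904722,  N(d₂) = 0.667583,  e^(−rT) = 0.520091
E₀ = V₀·N(d₁) − D·e^(−rT)·N(d₂)
   = 395.9239·0.904722 − 355.0190·0.520091·0.667583 = 234.936880
B₀ = V₀ − E₀ = 395.9239 − 234.936880 = 160.987020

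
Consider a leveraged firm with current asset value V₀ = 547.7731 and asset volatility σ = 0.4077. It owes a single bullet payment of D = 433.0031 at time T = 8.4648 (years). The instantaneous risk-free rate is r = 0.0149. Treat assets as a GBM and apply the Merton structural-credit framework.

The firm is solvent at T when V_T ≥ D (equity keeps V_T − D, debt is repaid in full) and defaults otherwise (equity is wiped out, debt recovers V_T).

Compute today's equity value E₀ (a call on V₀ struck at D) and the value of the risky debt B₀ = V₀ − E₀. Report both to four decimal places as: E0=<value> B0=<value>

E0=299.0929 B0=248.6802

d₁ = [ln(V₀/D) + (r + σ²/2)T] / (σ√T)
   = [ln(547.7731/433.0031) + (0.0149 + 0.5·0.4077²)·8.4648] / (0.4077·√8.4648)
   = [0.235116 + 0.829632] / 1.186176 = 0.897631
d₂ = d₁ − σ√T = 0.897631 − 1.186176 = -0.288545
N(d₁) = 0.815309,  N(d₂) = 0.386465,  e^(−rT) = 0.881504
E₀ = V₀·N(d₁) − D·e^(−rT)·N(d₂)
   = 547.7731·0.815309 − 433.0031·0.881504·0.386465 = 299.092914
B₀ = V₀ − E₀ = 547.7731 − 299.092914 = 248.680186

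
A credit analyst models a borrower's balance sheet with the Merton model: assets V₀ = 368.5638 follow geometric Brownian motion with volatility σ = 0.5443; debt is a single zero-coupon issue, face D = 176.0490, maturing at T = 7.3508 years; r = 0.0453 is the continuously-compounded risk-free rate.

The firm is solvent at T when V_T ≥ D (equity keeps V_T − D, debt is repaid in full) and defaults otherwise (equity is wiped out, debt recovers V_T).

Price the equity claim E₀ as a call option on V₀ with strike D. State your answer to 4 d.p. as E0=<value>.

E0=279.6721

d₁ = [ln(V₀/D) + (r + σ²/2)T] / (σ√T)
   = [ln(368.5638/176.0490) + (0.0453 + 0.5·0.5443²)·7.3508] / (0.5443·√7.3508)
   = [0.738851 + 1.421874] / 1.475726 = 1.464179
d₂ = d₁ − σ√T = 1.464179 − 1.475726 = -0.011547
N(d₁) = 0.928427,  N(d₂) = 0.495393,  e^(−rT) = 0.716776
E₀ = V₀·N(d₁) − D·e^(−rT)·N(d₂)
   = 368.5638·0.928427 − 176.0490·0.716776·0.495393 = 279.672135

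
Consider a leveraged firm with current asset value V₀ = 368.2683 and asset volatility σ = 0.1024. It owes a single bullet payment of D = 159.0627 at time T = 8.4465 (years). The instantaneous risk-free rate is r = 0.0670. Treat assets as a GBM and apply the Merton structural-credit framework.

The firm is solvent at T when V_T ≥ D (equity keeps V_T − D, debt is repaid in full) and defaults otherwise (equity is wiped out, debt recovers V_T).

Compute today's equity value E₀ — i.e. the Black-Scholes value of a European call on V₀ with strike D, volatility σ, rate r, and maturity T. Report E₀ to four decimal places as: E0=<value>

E0=277.9461

d₁ = [ln(V₀/D) + (r + σ²/2)T] / (σ√T)
   = [ln(368.2683/159.0627) + (0.0670 + 0.5·0.1024²)·8.4465] / (0.1024·√8.4465)
   = [0.839513 + 0.610199] / 0.297604 = 4.871286
d₂ = d₁ − σ√T = 4.871286 − 0.297604 = 4.573682
N(d₁) = 0.999999,  N(d₂) = 0.999998,  e^(−rT) = 0.567840
E₀ = V₀·N(d₁) − D·e^(−rT)·N(d₂)
   = 368.2683·0.999999 − 159.0627·0.567840·0.999998 = 277.946141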